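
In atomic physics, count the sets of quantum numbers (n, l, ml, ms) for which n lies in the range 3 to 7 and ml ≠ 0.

220

Count contributing orbitals for each principal shell:
n=3 → 6; n=4 → 12; n=5 → 20; n=6 → 30; n=7 → 42.
Orbitals: 6 + 12 + 20 + 30 + 42 = 110. Including both spin states (ms = ±1/2) gives 2 × 110 = 220 states.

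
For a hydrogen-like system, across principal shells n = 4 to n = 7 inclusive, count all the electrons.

Shell n has n² orbitals: 4²=16 + 5²=25 + 6²=36 + 7²=49 = 126 orbitals.
Two spin states per orbital: 2 × 126 = 252 electrons.

252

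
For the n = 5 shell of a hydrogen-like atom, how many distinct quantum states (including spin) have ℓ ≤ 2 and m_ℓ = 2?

2

The n = 5 shell has ℓ = 0 through 4; check each.
Per ℓ-value: ℓ=2 → 1.
Orbitals: 1. Each orbital carries two spin states, so 1 × 2 = 2 states.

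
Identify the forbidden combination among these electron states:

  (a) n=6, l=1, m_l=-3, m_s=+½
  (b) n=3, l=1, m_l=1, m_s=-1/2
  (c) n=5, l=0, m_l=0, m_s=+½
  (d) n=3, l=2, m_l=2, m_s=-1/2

(a)

(a) has |m_l| = 3 > l = 1, violating −l ≤ m_l ≤ l.
The remaining sets (b), (c), (d) satisfy all four rules.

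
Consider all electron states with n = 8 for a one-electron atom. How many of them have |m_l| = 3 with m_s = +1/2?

Orbitals with |m_l| = 3, by l: l=3 → 2; l=4 → 2; l=5 → 2; l=6 → 2; l=7 → 2.
Orbitals: 2 + 2 + 2 + 2 + 2 = 10. With m_s fixed to a single value there is one state per orbital, giving 10 states.

10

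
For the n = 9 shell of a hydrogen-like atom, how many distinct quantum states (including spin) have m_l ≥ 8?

2

With n = 9 the allowed l are 0, 1, …, 8.
Orbitals with m_l ≥ 8, by l: l=8 → 1.
Orbitals: 1. Each orbital carries two spin states, so 1 × 2 = 2 states.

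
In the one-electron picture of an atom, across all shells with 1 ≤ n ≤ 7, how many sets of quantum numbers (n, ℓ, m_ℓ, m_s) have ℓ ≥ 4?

Per-shell orbital counts meeting the constraint:
n=5 → 9; n=6 → 20; n=7 → 33.
Orbitals: 9 + 20 + 33 = 62. Including both spin states (m_s = ±1/2) gives 2 × 62 = 124 states.

124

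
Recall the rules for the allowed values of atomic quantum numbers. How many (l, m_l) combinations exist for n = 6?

The n = 6 shell contains n² = 6² = 36 orbitals.

36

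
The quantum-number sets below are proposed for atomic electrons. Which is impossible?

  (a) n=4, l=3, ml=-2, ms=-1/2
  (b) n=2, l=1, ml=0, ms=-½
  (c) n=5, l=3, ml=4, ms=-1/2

(c)

(c) has |ml| = 4 > l = 3, violating −l ≤ ml ≤ l.
The remaining sets (a), (b) satisfy all four rules.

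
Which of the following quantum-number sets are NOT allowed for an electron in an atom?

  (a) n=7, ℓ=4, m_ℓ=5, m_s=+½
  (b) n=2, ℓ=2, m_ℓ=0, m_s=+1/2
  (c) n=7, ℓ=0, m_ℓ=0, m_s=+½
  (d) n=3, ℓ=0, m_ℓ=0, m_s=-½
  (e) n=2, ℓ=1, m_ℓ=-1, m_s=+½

(a) and (b)

(a) has |m_ℓ| = 5 > ℓ = 4, violating −ℓ ≤ m_ℓ ≤ ℓ.
(b) has ℓ = 2 ≥ n = 2, violating 0 ≤ ℓ ≤ n−1.
The remaining sets (c), (d), (e) satisfy all four rules.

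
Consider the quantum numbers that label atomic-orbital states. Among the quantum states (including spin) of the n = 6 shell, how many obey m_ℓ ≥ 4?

6

Per ℓ-value: ℓ=4 → 1; ℓ=5 → 2.
Orbitals: 1 + 2 = 3. Each orbital carries two spin states, so 3 × 2 = 6 states.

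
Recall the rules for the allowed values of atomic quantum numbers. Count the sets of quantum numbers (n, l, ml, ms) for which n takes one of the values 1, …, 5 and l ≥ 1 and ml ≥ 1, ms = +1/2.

Treat each shell separately and count matching orbitals:
n=2 → 1; n=3 → 3; n=4 → 6; n=5 → 10.
Orbitals: 1 + 3 + 6 + 10 = 20. With ms fixed to +1/2 there is one state per orbital, so 20 states.

20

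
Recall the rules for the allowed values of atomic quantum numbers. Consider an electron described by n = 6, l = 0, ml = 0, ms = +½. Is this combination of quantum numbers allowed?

Allowed

n = 6 is a positive integer. l = 0 satisfies 0 ≤ l ≤ n−1 = 5. ml = 0 lies in the range −l … +l (here 0). ms = +1/2 is one of ±1/2.
All four constraints are satisfied.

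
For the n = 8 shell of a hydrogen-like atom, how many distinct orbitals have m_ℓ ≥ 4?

10

For n = 8, ℓ ranges over 0 … 7.
Per ℓ-value: ℓ=4 → 1; ℓ=5 → 2; ℓ=6 → 3; ℓ=7 → 4.
Total orbitals: 1 + 2 + 3 + 4 = 10.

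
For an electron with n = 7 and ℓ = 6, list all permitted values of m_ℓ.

m_ℓ takes every integer from −ℓ to +ℓ. With ℓ = 6 that gives the 13 values -6, -5, -4, -3, -2, -1, 0, 1, 2, 3, 4, 5, 6.

-6, -5, -4, -3, -2, -1, 0, 1, 2, 3, 4, 5, 6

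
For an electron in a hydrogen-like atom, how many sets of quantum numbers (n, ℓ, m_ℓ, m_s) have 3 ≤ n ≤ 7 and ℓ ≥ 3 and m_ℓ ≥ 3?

40

For each n in the range, tally the orbitals obeying ℓ ≥ 3 and m_ℓ ≥ 3:
n=4 → 1; n=5 → 3; n=6 → 6; n=7 → 10.
Orbitals: 1 + 3 + 6 + 10 = 20. Including both spin states (m_s = ±1/2) gives 2 × 20 = 40 states.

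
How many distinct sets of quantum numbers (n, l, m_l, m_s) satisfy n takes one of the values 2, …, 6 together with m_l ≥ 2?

Go shell by shell, enumerating (l, m_l) with m_l ≥ 2:
n=3 → 1; n=4 → 3; n=5 → 6; n=6 → 10.
Orbitals: 1 + 3 + 6 + 10 = 20. Including both spin states (m_s = ±1/2) gives 2 × 20 = 40 states.

40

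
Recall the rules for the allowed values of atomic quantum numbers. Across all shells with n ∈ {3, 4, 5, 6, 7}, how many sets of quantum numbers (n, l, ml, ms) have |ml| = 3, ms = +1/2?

20

Per-shell orbital counts meeting the constraint:
n=4 → 2; n=5 → 4; n=6 → 6; n=7 → 8.
Orbitals: 2 + 4 + 6 + 8 = 20. With ms fixed to +1/2 there is one state per orbital, so 20 states.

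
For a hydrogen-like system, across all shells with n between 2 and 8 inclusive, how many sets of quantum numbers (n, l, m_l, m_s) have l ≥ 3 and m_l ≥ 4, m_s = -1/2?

Per-shell orbital counts meeting the constraint:
n=5 → 1; n=6 → 3; n=7 → 6; n=8 → 10.
Orbitals: 1 + 3 + 6 + 10 = 20. With m_s fixed to -1/2 there is one state per orbital, so 20 states.

20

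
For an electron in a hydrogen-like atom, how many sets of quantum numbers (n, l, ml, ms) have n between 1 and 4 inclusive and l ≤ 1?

Go shell by shell, enumerating (l, ml) with l ≤ 1:
n=1 → 1; n=2 → 4; n=3 → 4; n=4 → 4.
Orbitals: 1 + 4 + 4 + 4 = 13. Including both spin states (ms = ±1/2) gives 2 × 13 = 26 states.

26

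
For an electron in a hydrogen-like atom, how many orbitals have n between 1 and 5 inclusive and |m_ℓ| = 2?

Treat each shell separately and count matching orbitals:
n=3 → 2; n=4 → 4; n=5 → 6.
Total orbitals: 2 + 4 + 6 = 12.

12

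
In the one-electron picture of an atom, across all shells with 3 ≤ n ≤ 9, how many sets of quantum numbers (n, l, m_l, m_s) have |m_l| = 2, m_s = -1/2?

56

Go shell by shell, enumerating (l, m_l) with |m_l| = 2:
n=3 → 2; n=4 → 4; n=5 → 6; n=6 → 8; n=7 → 10; n=8 → 12; n=9 → 14.
Orbitals: 2 + 4 + 6 + 8 + 10 + 12 + 14 = 56. With m_s fixed to -1/2 there is one state per orbital, so 56 states.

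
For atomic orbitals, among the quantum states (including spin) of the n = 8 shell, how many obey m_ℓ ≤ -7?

The n = 8 shell has ℓ = 0 through 7; check each.
Contributions: ℓ=7 → 1.
Orbitals: 1. Each orbital carries two spin states, so 1 × 2 = 2 states.

2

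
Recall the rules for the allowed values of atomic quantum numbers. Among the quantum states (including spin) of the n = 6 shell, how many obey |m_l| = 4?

With n = 6 the allowed l are 0, 1, …, 5.
Per l-value: l=4 → 2; l=5 → 2.
Orbitals: 2 + 2 = 4. Each orbital carries two spin states, so 4 × 2 = 8 states.

8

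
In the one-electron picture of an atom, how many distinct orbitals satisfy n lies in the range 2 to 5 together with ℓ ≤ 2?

Count contributing orbitals for each principal shell:
n=2 → 4; n=3 → 9; n=4 → 9; n=5 → 9.
Total orbitals: 4 + 9 + 9 + 9 = 31.

31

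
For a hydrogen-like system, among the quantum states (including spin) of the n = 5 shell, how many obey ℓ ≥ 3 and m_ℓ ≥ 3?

6

With n = 5 the allowed ℓ are 0, 1, …, 4.
The (ℓ, m_ℓ) pairs meeting ℓ ≥ 3 and m_ℓ ≥ 3 give: ℓ=3 → 1; ℓ=4 → 2.
Orbitals: 1 + 2 = 3. Each orbital carries two spin states, so 3 × 2 = 6 states.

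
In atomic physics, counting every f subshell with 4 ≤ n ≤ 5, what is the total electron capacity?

28

An f subshell (ℓ = 3) exists for every n ≥ 4, so shells n = 4, 5 each contribute one — 2 subshells.
Since each f subshell holds 2(2·3+1) = 14 electrons, the total is 2 × 14 = 28.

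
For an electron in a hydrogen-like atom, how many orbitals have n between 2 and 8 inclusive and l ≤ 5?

162

Go shell by shell, enumerating (l, ml) with l ≤ 5:
n=2 → 4; n=3 → 9; n=4 → 16; n=5 → 25; n=6 → 36; n=7 → 36; n=8 → 36.
Total orbitals: 4 + 9 + 16 + 25 + 36 + 36 + 36 = 162.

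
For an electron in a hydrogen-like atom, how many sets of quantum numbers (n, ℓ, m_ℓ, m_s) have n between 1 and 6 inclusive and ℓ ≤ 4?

Treat each shell separately and count matching orbitals:
n=1 → 1; n=2 → 4; n=3 → 9; n=4 → 16; n=5 → 25; n=6 → 25.
Orbitals: 1 + 4 + 9 + 16 + 25 + 25 = 80. Including both spin states (m_s = ±1/2) gives 2 × 80 = 160 states.

160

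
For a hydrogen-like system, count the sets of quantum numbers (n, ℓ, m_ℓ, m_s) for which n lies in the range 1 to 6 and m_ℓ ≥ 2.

Work shell by shell — for each n, count the (ℓ, m_ℓ) pairs that satisfy m_ℓ ≥ 2:
n=3 → 1; n=4 → 3; n=5 → 6; n=6 → 10.
Orbitals: 1 + 3 + 6 + 10 = 20. Including both spin states (m_s = ±1/2) gives 2 × 20 = 40 states.

40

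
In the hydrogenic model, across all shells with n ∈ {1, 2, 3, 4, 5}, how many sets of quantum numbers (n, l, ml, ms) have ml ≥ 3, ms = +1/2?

4

For each n in the range, tally the orbitals obeying ml ≥ 3:
n=4 → 1; n=5 → 3.
Orbitals: 1 + 3 = 4. With ms fixed to +1/2 there is one state per orbital, so 4 states.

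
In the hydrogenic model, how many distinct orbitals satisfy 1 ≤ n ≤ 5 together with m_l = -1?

10

For each n in the range, tally the orbitals obeying m_l = -1:
n=2 → 1; n=3 → 2; n=4 → 3; n=5 → 4.
Total orbitals: 1 + 2 + 3 + 4 = 10.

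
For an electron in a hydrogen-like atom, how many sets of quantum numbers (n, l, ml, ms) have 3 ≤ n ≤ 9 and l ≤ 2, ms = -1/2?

Treat each shell separately and count matching orbitals:
n=3 → 9; n=4 → 9; n=5 → 9; n=6 → 9; n=7 → 9; n=8 → 9; n=9 → 9.
Orbitals: 9 + 9 + 9 + 9 + 9 + 9 + 9 = 63. With ms fixed to -1/2 there is one state per orbital, so 63 states.

63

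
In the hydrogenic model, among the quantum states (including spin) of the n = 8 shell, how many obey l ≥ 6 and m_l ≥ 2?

22

Go through l = 0, …, 7 (the values permitted for n = 8).
Orbitals with l ≥ 6 and m_l ≥ 2, by l: l=6 → 5; l=7 → 6.
Orbitals: 5 + 6 = 11. Each orbital carries two spin states, so 11 × 2 = 22 states.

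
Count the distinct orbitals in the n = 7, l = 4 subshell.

A subshell has 2l+1 orbitals; with l = 4, that's 9.

9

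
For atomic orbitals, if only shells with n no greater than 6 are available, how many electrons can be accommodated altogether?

182

Total orbitals = 1² + 2² + 3² + 4² + 5² + 6² = 91. Doubling for spin gives 182 electrons.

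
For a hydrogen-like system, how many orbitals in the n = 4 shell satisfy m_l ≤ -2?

The (l, m_l) pairs meeting m_l ≤ -2 give: l=2 → 1; l=3 → 2.
Total orbitals: 1 + 2 = 3.

3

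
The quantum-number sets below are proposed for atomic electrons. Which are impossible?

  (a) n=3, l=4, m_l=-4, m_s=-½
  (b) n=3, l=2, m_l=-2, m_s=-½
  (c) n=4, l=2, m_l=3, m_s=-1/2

(a) has l = 4 ≥ n = 3, violating 0 ≤ l ≤ n−1.
(c) has |m_l| = 3 > l = 2, violating −l ≤ m_l ≤ l.
The remaining set (b) satisfies all four rules.

(a) and (c)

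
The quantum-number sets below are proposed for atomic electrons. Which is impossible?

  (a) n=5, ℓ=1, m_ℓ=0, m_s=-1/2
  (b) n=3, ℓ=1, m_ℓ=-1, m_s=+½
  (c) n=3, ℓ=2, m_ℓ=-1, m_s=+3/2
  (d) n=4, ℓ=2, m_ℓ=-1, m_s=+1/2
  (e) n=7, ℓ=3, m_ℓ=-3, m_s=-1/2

(c) has m_s = +3/2, but an electron's spin must be ±1/2.
The remaining sets (a), (b), (d), (e) satisfy all four rules.

(c)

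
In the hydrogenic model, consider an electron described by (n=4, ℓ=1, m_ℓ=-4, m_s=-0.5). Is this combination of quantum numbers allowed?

Invalid

The magnetic quantum number must satisfy −ℓ ≤ m_ℓ ≤ ℓ. With ℓ = 1, m_ℓ can only be -1, 0, 1, so m_ℓ = -4 is forbidden.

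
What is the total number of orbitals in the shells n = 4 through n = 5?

Shell n has n² orbitals: 4²=16 + 5²=25 = 41 orbitals.

41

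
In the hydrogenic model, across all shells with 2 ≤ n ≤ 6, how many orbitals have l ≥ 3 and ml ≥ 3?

Go shell by shell, enumerating (l, ml) with l ≥ 3 and ml ≥ 3:
n=4 → 1; n=5 → 3; n=6 → 6.
Total orbitals: 1 + 3 + 6 = 10.

10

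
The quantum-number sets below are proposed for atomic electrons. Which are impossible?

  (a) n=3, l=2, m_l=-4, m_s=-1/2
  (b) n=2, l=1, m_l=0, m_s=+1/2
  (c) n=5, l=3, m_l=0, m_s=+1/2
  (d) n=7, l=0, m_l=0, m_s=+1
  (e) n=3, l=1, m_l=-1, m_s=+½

(a) and (d)

(a) has |m_l| = 4 > l = 2, violating −l ≤ m_l ≤ l.
(d) has m_s = +1, but an electron's spin must be ±1/2.
The remaining sets (b), (c), (e) satisfy all four rules.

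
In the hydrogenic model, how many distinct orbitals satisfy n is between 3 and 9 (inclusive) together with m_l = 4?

Go shell by shell, enumerating (l, m_l) with m_l = 4:
n=5 → 1; n=6 → 2; n=7 → 3; n=8 → 4; n=9 → 5.
Total orbitals: 1 + 2 + 3 + 4 + 5 = 15.

15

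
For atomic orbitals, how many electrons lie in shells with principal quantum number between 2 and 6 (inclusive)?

180

Shell n has n² orbitals: 2²=4 + 3²=9 + 4²=16 + 5²=25 + 6²=36 = 90 orbitals.
Two spin states per orbital: 2 × 90 = 180 electrons.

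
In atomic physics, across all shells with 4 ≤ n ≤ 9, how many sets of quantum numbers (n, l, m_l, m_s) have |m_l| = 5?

40

Per-shell orbital counts meeting the constraint:
n=6 → 2; n=7 → 4; n=8 → 6; n=9 → 8.
Orbitals: 2 + 4 + 6 + 8 = 20. Including both spin states (m_s = ±1/2) gives 2 × 20 = 40 states.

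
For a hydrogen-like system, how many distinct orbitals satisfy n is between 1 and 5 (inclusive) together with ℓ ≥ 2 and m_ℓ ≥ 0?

Count contributing orbitals for each principal shell:
n=3 → 3; n=4 → 7; n=5 → 12.
Total orbitals: 3 + 7 + 12 = 22.

22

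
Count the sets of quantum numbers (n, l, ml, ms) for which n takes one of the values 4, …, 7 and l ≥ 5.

Treat each shell separately and count matching orbitals:
n=6 → 11; n=7 → 24.
Orbitals: 11 + 24 = 35. Including both spin states (ms = ±1/2) gives 2 × 35 = 70 states.

70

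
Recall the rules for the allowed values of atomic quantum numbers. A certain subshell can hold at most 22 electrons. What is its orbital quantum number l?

2(2l+1) = 22 ⇒ 2l+1 = 11 ⇒ l = 5.

l = 5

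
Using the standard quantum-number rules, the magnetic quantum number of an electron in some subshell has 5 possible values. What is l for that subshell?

m_l ranges over 2l+1 integers, so 2l+1 = 5 ⇒ l = 2.

l = 2 (d)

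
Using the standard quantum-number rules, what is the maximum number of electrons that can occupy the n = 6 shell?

A shell holds 2n² electrons: 2 × 6² = 2 × 36 = 72.

72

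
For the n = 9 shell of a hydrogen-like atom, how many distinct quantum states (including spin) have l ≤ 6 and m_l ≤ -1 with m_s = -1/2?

21

Go through l = 0, …, 8 (the values permitted for n = 9).
Contributions: l=1 → 1; l=2 → 2; l=3 → 3; l=4 → 4; l=5 → 5; l=6 → 6.
Orbitals: 1 + 2 + 3 + 4 + 5 + 6 = 21. With m_s fixed to a single value there is one state per orbital, giving 21 states.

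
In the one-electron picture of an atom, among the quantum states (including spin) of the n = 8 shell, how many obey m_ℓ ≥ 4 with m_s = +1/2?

With n = 8 the allowed ℓ are 0, 1, …, 7.
The (ℓ, m_ℓ) pairs meeting m_ℓ ≥ 4 give: ℓ=4 → 1; ℓ=5 → 2; ℓ=6 → 3; ℓ=7 → 4.
Orbitals: 1 + 2 + 3 + 4 = 10. With m_s fixed to a single value there is one state per orbital, giving 10 states.

10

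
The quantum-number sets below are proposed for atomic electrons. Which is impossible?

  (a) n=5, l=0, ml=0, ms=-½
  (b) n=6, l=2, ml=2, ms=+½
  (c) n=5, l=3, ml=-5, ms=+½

(c)

(c) has |ml| = 5 > l = 3, violating −l ≤ ml ≤ l.
The remaining sets (a), (b) satisfy all four rules.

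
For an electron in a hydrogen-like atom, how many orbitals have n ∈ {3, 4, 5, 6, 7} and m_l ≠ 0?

Per-shell orbital counts meeting the constraint:
n=3 → 6; n=4 → 12; n=5 → 20; n=6 → 30; n=7 → 42.
Total orbitals: 6 + 12 + 20 + 30 + 42 = 110.

110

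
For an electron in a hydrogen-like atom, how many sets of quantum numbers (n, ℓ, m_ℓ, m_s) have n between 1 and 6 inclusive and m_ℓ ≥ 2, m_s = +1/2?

Treat each shell separately and count matching orbitals:
n=3 → 1; n=4 → 3; n=5 → 6; n=6 → 10.
Orbitals: 1 + 3 + 6 + 10 = 20. With m_s fixed to +1/2 there is one state per orbital, so 20 states.

20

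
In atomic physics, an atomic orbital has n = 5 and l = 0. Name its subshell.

l = 0 corresponds to the letter 's', so the subshell is 5s.

5s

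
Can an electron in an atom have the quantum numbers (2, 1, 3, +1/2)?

No

The magnetic quantum number must satisfy −l ≤ m_l ≤ l. With l = 1, m_l can only be -1, 0, 1, so m_l = 3 is forbidden.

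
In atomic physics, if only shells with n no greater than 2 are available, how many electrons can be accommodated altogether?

Total orbitals = 1² + 2² = 5. Doubling for spin gives 10 electrons.

10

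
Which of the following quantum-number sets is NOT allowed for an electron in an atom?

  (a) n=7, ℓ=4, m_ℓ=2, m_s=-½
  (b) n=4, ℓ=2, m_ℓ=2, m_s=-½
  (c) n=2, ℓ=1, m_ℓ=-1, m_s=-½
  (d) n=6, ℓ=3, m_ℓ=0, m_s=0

(d)

(d) has m_s = 0, but an electron's spin must be ±1/2.
The remaining sets (a), (b), (c) satisfy all four rules.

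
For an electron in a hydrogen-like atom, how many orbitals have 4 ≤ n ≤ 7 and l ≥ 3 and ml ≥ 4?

Treat each shell separately and count matching orbitals:
n=5 → 1; n=6 → 3; n=7 → 6.
Total orbitals: 1 + 3 + 6 = 10.

10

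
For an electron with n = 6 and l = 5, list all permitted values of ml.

ml takes every integer from −l to +l. With l = 5 that gives the 11 values -5, -4, -3, -2, -1, 0, 1, 2, 3, 4, 5.

-5, -4, -3, -2, -1, 0, 1, 2, 3, 4, 5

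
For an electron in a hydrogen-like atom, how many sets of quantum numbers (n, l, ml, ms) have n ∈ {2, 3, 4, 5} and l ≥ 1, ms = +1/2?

Count contributing orbitals for each principal shell:
n=2 → 3; n=3 → 8; n=4 → 15; n=5 → 24.
Orbitals: 3 + 8 + 15 + 24 = 50. With ms fixed to +1/2 there is one state per orbital, so 50 states.

50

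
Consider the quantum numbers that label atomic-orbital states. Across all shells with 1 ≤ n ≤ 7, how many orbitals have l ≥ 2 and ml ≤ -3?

20

Go shell by shell, enumerating (l, ml) with l ≥ 2 and ml ≤ -3:
n=4 → 1; n=5 → 3; n=6 → 6; n=7 → 10.
Total orbitals: 1 + 3 + 6 + 10 = 20.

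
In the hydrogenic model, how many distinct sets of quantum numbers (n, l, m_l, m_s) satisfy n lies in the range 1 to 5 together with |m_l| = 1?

40

Work shell by shell — for each n, count the (l, m_l) pairs that satisfy |m_l| = 1:
n=2 → 2; n=3 → 4; n=4 → 6; n=5 → 8.
Orbitals: 2 + 4 + 6 + 8 = 20. Including both spin states (m_s = ±1/2) gives 2 × 20 = 40 states.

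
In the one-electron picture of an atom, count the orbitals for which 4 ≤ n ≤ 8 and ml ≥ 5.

10

For each n in the range, tally the orbitals obeying ml ≥ 5:
n=6 → 1; n=7 → 3; n=8 → 6.
Total orbitals: 1 + 3 + 6 = 10.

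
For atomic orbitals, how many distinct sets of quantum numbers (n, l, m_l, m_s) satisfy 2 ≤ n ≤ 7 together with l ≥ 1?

266

Work shell by shell — for each n, count the (l, m_l) pairs that satisfy l ≥ 1:
n=2 → 3; n=3 → 8; n=4 → 15; n=5 → 24; n=6 → 35; n=7 → 48.
Orbitals: 3 + 8 + 15 + 24 + 35 + 48 = 133. Including both spin states (m_s = ±1/2) gives 2 × 133 = 266 states.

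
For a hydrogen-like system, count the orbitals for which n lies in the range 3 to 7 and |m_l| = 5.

Go shell by shell, enumerating (l, m_l) with |m_l| = 5:
n=6 → 2; n=7 → 4.
Total orbitals: 2 + 4 = 6.

6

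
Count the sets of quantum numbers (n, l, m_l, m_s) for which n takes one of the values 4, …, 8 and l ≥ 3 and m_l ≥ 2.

100

Go shell by shell, enumerating (l, m_l) with l ≥ 3 and m_l ≥ 2:
n=4 → 2; n=5 → 5; n=6 → 9; n=7 → 14; n=8 → 20.
Orbitals: 2 + 5 + 9 + 14 + 20 = 50. Including both spin states (m_s = ±1/2) gives 2 × 50 = 100 states.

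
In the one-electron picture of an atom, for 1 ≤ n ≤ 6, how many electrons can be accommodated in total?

182

Total orbitals = 1² + 2² + 3² + 4² + 5² + 6² = 91. Doubling for spin gives 182 electrons.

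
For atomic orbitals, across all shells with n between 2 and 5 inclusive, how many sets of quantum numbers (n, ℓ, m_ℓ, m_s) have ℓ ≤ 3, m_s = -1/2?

45

Count contributing orbitals for each principal shell:
n=2 → 4; n=3 → 9; n=4 → 16; n=5 → 16.
Orbitals: 4 + 9 + 16 + 16 = 45. With m_s fixed to -1/2 there is one state per orbital, so 45 states.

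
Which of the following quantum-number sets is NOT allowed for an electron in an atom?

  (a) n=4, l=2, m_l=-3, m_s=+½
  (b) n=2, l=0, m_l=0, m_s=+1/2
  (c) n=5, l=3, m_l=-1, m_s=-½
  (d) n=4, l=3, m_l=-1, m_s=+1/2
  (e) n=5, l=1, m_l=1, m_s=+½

(a)

(a) has |m_l| = 3 > l = 2, violating −l ≤ m_l ≤ l.
The remaining sets (b), (c), (d), (e) satisfy all four rules.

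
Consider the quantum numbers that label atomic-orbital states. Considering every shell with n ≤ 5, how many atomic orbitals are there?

55

Total orbitals = 1² + 2² + 3² + 4² + 5² = 55.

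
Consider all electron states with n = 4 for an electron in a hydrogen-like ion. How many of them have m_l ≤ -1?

Contributions: l=1 → 1; l=2 → 2; l=3 → 3.
Orbitals: 1 + 2 + 3 = 6. Each orbital carries two spin states, so 6 × 2 = 12 states.

12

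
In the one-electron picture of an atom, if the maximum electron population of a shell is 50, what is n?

n = 5

2n² = 50 ⇒ n² = 25 ⇒ n = 5.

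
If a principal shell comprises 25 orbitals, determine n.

n² = 25 ⇒ n = 5.

n = 5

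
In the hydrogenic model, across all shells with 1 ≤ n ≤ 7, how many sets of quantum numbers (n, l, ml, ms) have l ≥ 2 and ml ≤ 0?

Count contributing orbitals for each principal shell:
n=3 → 3; n=4 → 7; n=5 → 12; n=6 → 18; n=7 → 25.
Orbitals: 3 + 7 + 12 + 18 + 25 = 65. Including both spin states (ms = ±1/2) gives 2 × 65 = 130 states.

130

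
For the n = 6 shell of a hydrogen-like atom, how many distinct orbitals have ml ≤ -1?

Contributions: l=1 → 1; l=2 → 2; l=3 → 3; l=4 → 4; l=5 → 5.
Total orbitals: 1 + 2 + 3 + 4 + 5 = 15.

15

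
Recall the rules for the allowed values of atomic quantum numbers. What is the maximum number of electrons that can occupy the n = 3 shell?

18

A shell holds 2n² electrons: 2 × 3² = 2 × 9 = 18.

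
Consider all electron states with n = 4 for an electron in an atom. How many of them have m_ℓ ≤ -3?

Orbitals with m_ℓ ≤ -3, by ℓ: ℓ=3 → 1.
Orbitals: 1. Each orbital carries two spin states, so 1 × 2 = 2 states.

2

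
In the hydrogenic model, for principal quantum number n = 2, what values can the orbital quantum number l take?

0, 1

l is an integer with 0 ≤ l ≤ n−1, so for n = 2: l = 0, 1.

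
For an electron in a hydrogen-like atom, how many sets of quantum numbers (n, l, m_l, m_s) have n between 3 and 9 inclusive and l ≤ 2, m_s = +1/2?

63

Per-shell orbital counts meeting the constraint:
n=3 → 9; n=4 → 9; n=5 → 9; n=6 → 9; n=7 → 9; n=8 → 9; n=9 → 9.
Orbitals: 9 + 9 + 9 + 9 + 9 + 9 + 9 = 63. With m_s fixed to +1/2 there is one state per orbital, so 63 states.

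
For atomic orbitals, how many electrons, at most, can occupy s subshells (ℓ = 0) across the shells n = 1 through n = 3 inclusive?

6

An s subshell (ℓ = 0) exists for every n ≥ 1, so shells n = 1, 2, 3 each contribute one — 3 subshells.
Since each s subshell holds 2(2·0+1) = 2 electrons, the total is 3 × 2 = 6.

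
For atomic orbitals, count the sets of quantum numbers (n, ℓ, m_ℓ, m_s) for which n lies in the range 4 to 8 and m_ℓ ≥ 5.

20

Work shell by shell — for each n, count the (ℓ, m_ℓ) pairs that satisfy m_ℓ ≥ 5:
n=6 → 1; n=7 → 3; n=8 → 6.
Orbitals: 1 + 3 + 6 = 10. Including both spin states (m_s = ±1/2) gives 2 × 10 = 20 states.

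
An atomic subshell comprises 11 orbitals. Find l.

l = 5 (h)

2l+1 = 11 gives l = 5.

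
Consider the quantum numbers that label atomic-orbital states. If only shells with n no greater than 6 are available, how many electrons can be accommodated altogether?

182

Total orbitals = 1² + 2² + 3² + 4² + 5² + 6² = 91. Doubling for spin gives 182 electrons.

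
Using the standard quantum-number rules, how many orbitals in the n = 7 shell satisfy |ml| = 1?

12

For n = 7, l ranges over 0 … 6.
Per l-value: l=1 → 2; l=2 → 2; l=3 → 2; l=4 → 2; l=5 → 2; l=6 → 2.
Total orbitals: 2 + 2 + 2 + 2 + 2 + 2 = 12.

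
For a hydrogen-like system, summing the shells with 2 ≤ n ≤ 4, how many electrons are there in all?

Shell n has n² orbitals: 2²=4 + 3²=9 + 4²=16 = 29 orbitals.
Two spin states per orbital: 2 × 29 = 58 electrons.

58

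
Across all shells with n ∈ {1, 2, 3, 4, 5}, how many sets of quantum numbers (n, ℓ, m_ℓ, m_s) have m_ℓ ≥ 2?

Go shell by shell, enumerating (ℓ, m_ℓ) with m_ℓ ≥ 2:
n=3 → 1; n=4 → 3; n=5 → 6.
Orbitals: 1 + 3 + 6 = 10. Including both spin states (m_s = ±1/2) gives 2 × 10 = 20 states.

20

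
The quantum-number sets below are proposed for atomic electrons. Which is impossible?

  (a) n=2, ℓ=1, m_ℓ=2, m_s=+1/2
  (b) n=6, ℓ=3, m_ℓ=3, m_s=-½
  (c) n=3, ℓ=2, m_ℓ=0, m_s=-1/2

(a)

(a) has |m_ℓ| = 2 > ℓ = 1, violating −ℓ ≤ m_ℓ ≤ ℓ.
The remaining sets (b), (c) satisfy all four rules.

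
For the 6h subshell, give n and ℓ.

n = 6, ℓ = 5

The leading integer gives n = 6; the letter 'h' means ℓ = 5.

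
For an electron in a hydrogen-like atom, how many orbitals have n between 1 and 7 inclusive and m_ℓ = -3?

10

Go shell by shell, enumerating (ℓ, m_ℓ) with m_ℓ = -3:
n=4 → 1; n=5 → 2; n=6 → 3; n=7 → 4.
Total orbitals: 1 + 2 + 3 + 4 = 10.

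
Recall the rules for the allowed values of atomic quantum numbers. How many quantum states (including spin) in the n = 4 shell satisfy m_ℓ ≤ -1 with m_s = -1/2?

6

Go through ℓ = 0, …, 3 (the values permitted for n = 4).
The (ℓ, m_ℓ) pairs meeting m_ℓ ≤ -1 give: ℓ=1 → 1; ℓ=2 → 2; ℓ=3 → 3.
Orbitals: 1 + 2 + 3 = 6. With m_s fixed to a single value there is one state per orbital, giving 6 states.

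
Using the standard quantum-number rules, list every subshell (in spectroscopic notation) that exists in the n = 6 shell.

6s, 6p, 6d, 6f, 6g, 6h

For n = 6, l runs from 0 to 5. In spectroscopic notation l = 0,1,2,… ↔ s,p,d,f,g,h,i, so the subshells are 6s, 6p, 6d, 6f, 6g, 6h.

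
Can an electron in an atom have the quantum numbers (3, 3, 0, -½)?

Invalid

The orbital quantum number must satisfy 0 ≤ l ≤ n−1. With n = 3 the allowed l values are 0, 1, 2, so l = 3 is out of range.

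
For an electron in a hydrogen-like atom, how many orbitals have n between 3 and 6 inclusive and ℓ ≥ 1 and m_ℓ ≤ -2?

Count contributing orbitals for each principal shell:
n=3 → 1; n=4 → 3; n=5 → 6; n=6 → 10.
Total orbitals: 1 + 3 + 6 + 10 = 20.

20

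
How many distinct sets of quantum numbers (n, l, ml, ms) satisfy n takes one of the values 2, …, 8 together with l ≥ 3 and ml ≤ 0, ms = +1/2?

80

Treat each shell separately and count matching orbitals:
n=4 → 4; n=5 → 9; n=6 → 15; n=7 → 22; n=8 → 30.
Orbitals: 4 + 9 + 15 + 22 + 30 = 80. With ms fixed to +1/2 there is one state per orbital, so 80 states.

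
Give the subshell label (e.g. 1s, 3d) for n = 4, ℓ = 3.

ℓ = 3 corresponds to the letter 'f', so the subshell is 4f.

4f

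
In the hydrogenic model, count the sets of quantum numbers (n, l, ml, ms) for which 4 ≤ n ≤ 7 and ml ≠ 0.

208

Per-shell orbital counts meeting the constraint:
n=4 → 12; n=5 → 20; n=6 → 30; n=7 → 42.
Orbitals: 12 + 20 + 30 + 42 = 104. Including both spin states (ms = ±1/2) gives 2 × 104 = 208 states.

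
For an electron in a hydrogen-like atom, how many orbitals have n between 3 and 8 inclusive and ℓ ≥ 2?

Treat each shell separately and count matching orbitals:
n=3 → 5; n=4 → 12; n=5 → 21; n=6 → 32; n=7 → 45; n=8 → 60.
Total orbitals: 5 + 12 + 21 + 32 + 45 + 60 = 175.

175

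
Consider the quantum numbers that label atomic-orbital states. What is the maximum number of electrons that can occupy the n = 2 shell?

A shell holds 2n² electrons: 2 × 2² = 2 × 4 = 8.

8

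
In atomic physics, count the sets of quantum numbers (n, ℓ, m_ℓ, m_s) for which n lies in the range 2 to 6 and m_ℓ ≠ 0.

140

Per-shell orbital counts meeting the constraint:
n=2 → 2; n=3 → 6; n=4 → 12; n=5 → 20; n=6 → 30.
Orbitals: 2 + 6 + 12 + 20 + 30 = 70. Including both spin states (m_s = ±1/2) gives 2 × 70 = 140 states.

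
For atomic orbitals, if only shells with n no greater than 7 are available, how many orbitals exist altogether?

140

Total orbitals = 1² + 2² + 3² + 4² + 5² + 6² + 7² = 140.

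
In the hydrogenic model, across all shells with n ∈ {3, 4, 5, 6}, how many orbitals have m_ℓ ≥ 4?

4

Treat each shell separately and count matching orbitals:
n=5 → 1; n=6 → 3.
Total orbitals: 1 + 3 = 4.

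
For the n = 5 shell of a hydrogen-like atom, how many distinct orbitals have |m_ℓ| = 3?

4

The n = 5 shell has ℓ = 0 through 4; check each.
Orbitals with |m_ℓ| = 3, by ℓ: ℓ=3 → 2; ℓ=4 → 2.
Total orbitals: 2 + 2 = 4.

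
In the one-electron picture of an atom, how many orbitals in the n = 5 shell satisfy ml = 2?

Contributions: l=2 → 1; l=3 → 1; l=4 → 1.
Total orbitals: 1 + 1 + 1 = 3.

3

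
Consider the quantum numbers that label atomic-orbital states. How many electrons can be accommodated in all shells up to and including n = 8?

Total orbitals = 1² + 2² + 3² + 4² + 5² + 6² + 7² + 8² = 204. Doubling for spin gives 408 electrons.

408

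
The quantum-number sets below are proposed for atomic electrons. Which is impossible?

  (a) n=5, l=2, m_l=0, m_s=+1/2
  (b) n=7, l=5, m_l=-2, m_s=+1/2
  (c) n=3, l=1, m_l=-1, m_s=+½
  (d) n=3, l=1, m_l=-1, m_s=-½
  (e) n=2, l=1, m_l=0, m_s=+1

(e)

(e) has m_s = +1, but an electron's spin must be ±1/2.
The remaining sets (a), (b), (c), (d) satisfy all four rules.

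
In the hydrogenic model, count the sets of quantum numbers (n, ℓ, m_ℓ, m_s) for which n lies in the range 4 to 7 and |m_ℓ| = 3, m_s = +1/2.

Per-shell orbital counts meeting the constraint:
n=4 → 2; n=5 → 4; n=6 → 6; n=7 → 8.
Orbitals: 2 + 4 + 6 + 8 = 20. With m_s fixed to +1/2 there is one state per orbital, so 20 states.

20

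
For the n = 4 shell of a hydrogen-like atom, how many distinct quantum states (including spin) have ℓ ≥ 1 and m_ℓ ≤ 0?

18

The n = 4 shell has ℓ = 0 through 3; check each.
Contributions: ℓ=1 → 2; ℓ=2 → 3; ℓ=3 → 4.
Orbitals: 2 + 3 + 4 = 9. Each orbital carries two spin states, so 9 × 2 = 18 states.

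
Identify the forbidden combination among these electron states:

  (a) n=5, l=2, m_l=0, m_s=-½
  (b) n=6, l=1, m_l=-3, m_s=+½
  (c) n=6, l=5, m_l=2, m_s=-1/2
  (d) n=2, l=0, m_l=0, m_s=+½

(b) has |m_l| = 3 > l = 1, violating −l ≤ m_l ≤ l.
The remaining sets (a), (c), (d) satisfy all four rules.

(b)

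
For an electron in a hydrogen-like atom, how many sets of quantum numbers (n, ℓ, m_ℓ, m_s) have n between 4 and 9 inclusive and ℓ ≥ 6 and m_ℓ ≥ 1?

Go shell by shell, enumerating (ℓ, m_ℓ) with ℓ ≥ 6 and m_ℓ ≥ 1:
n=7 → 6; n=8 → 13; n=9 → 21.
Orbitals: 6 + 13 + 21 = 40. Including both spin states (m_s = ±1/2) gives 2 × 40 = 80 states.

80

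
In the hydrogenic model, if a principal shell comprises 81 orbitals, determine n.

n = 9

n² = 81 ⇒ n = 9.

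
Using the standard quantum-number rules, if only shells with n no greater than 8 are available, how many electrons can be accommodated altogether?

408

Total orbitals = 1² + 2² + 3² + 4² + 5² + 6² + 7² + 8² = 204. Doubling for spin gives 408 electrons.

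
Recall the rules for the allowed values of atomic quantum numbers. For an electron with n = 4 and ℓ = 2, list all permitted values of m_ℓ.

-2, -1, 0, 1, 2

m_ℓ takes every integer from −ℓ to +ℓ. With ℓ = 2 that gives the 5 values -2, -1, 0, 1, 2.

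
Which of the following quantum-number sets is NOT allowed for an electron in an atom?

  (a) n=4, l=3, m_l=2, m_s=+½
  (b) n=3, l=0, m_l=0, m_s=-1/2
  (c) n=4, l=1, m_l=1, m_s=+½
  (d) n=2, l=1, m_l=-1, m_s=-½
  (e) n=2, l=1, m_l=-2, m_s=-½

(e)

(e) has |m_l| = 2 > l = 1, violating −l ≤ m_l ≤ l.
The remaining sets (a), (b), (c), (d) satisfy all four rules.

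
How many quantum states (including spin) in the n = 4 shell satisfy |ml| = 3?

4

With n = 4 the allowed l are 0, 1, …, 3.
Contributions: l=3 → 2.
Orbitals: 2. Each orbital carries two spin states, so 2 × 2 = 4 states.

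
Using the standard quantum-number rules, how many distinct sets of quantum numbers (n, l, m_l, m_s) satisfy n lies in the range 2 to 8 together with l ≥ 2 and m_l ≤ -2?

Count contributing orbitals for each principal shell:
n=3 → 1; n=4 → 3; n=5 → 6; n=6 → 10; n=7 → 15; n=8 → 21.
Orbitals: 1 + 3 + 6 + 10 + 15 + 21 = 56. Including both spin states (m_s = ±1/2) gives 2 × 56 = 112 states.

112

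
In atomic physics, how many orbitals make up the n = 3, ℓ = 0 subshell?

A subshell has 2ℓ+1 orbitals; with ℓ = 0, that's 1.

1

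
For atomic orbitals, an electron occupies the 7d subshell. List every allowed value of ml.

-2, -1, 0, 1, 2

The 7d subshell has l = 2, and ml takes every integer from −l to +l. With l = 2 that gives the 5 values -2, -1, 0, 1, 2.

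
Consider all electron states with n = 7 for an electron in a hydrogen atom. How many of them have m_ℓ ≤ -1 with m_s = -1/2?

With n = 7 the allowed ℓ are 0, 1, …, 6.
Orbitals with m_ℓ ≤ -1, by ℓ: ℓ=1 → 1; ℓ=2 → 2; ℓ=3 → 3; ℓ=4 → 4; ℓ=5 → 5; ℓ=6 → 6.
Orbitals: 1 + 2 + 3 + 4 + 5 + 6 = 21. With m_s fixed to a single value there is one state per orbital, giving 21 states.

21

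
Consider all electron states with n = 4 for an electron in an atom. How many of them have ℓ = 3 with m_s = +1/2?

Orbitals with ℓ = 3, by ℓ: ℓ=3 → 7.
Orbitals: 7. With m_s fixed to a single value there is one state per orbital, giving 7 states.

7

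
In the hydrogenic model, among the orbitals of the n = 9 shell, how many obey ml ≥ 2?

Go through l = 0, …, 8 (the values permitted for n = 9).
Orbitals with ml ≥ 2, by l: l=2 → 1; l=3 → 2; l=4 → 3; l=5 → 4; l=6 → 5; l=7 → 6; l=8 → 7.
Total orbitals: 1 + 2 + 3 + 4 + 5 + 6 + 7 = 28.

28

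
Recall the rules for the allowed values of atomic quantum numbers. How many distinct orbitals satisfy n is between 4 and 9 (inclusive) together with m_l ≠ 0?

232

Work shell by shell — for each n, count the (l, m_l) pairs that satisfy m_l ≠ 0:
n=4 → 12; n=5 → 20; n=6 → 30; n=7 → 42; n=8 → 56; n=9 → 72.
Total orbitals: 12 + 20 + 30 + 42 + 56 + 72 = 232.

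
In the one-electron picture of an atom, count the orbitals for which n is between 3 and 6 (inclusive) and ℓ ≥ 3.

50

Treat each shell separately and count matching orbitals:
n=4 → 7; n=5 → 16; n=6 → 27.
Total orbitals: 7 + 16 + 27 = 50.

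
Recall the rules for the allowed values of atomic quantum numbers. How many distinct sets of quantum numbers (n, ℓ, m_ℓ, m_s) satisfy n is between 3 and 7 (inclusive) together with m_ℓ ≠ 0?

Per-shell orbital counts meeting the constraint:
n=3 → 6; n=4 → 12; n=5 → 20; n=6 → 30; n=7 → 42.
Orbitals: 6 + 12 + 20 + 30 + 42 = 110. Including both spin states (m_s = ±1/2) gives 2 × 110 = 220 states.

220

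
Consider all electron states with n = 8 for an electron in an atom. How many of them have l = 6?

26

The n = 8 shell has l = 0 through 7; check each.
Contributions: l=6 → 13.
Orbitals: 13. Each orbital carries two spin states, so 13 × 2 = 26 states.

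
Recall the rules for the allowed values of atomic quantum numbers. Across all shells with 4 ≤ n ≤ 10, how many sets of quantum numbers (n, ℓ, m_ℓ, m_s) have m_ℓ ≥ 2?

Count contributing orbitals for each principal shell:
n=4 → 3; n=5 → 6; n=6 → 10; n=7 → 15; n=8 → 21; n=9 → 28; n=10 → 36.
Orbitals: 3 + 6 + 10 + 15 + 21 + 28 + 36 = 119. Including both spin states (m_s = ±1/2) gives 2 × 119 = 238 states.

238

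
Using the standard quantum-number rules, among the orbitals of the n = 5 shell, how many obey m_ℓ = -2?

3

The n = 5 shell has ℓ = 0 through 4; check each.
Contributions: ℓ=2 → 1; ℓ=3 → 1; ℓ=4 → 1.
Total orbitals: 1 + 1 + 1 = 3.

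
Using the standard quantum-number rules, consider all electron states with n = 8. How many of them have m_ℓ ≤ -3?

Per ℓ-value: ℓ=3 → 1; ℓ=4 → 2; ℓ=5 → 3; ℓ=6 → 4; ℓ=7 → 5.
Orbitals: 1 + 2 + 3 + 4 + 5 = 15. Each orbital carries two spin states, so 15 × 2 = 30 states.

30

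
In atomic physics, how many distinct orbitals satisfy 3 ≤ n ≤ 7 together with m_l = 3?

For each n in the range, tally the orbitals obeying m_l = 3:
n=4 → 1; n=5 → 2; n=6 → 3; n=7 → 4.
Total orbitals: 1 + 2 + 3 + 4 = 10.

10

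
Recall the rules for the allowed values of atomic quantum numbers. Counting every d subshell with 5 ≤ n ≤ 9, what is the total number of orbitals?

A d subshell (l = 2) exists for every n ≥ 3, so shells n = 5, 6, 7, 8, 9 each contribute one — 5 subshells.
Since each d subshell has 2·2+1 = 5 orbitals, the total is 5 × 5 = 25.

25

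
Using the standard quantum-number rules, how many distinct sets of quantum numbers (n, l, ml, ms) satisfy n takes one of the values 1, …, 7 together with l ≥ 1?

Count contributing orbitals for each principal shell:
n=2 → 3; n=3 → 8; n=4 → 15; n=5 → 24; n=6 → 35; n=7 → 48.
Orbitals: 3 + 8 + 15 + 24 + 35 + 48 = 133. Including both spin states (ms = ±1/2) gives 2 × 133 = 266 states.

266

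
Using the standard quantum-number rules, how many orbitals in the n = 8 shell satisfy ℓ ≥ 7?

15

For n = 8, ℓ ranges over 0 … 7.
Contributions: ℓ=7 → 15.
Total orbitals: 15.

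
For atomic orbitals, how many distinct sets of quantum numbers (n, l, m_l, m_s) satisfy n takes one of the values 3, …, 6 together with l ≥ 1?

164

For each n in the range, tally the orbitals obeying l ≥ 1:
n=3 → 8; n=4 → 15; n=5 → 24; n=6 → 35.
Orbitals: 8 + 15 + 24 + 35 = 82. Including both spin states (m_s = ±1/2) gives 2 × 82 = 164 states.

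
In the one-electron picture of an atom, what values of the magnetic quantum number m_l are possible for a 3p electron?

The 3p subshell has l = 1, and m_l takes every integer from −l to +l. With l = 1 that gives the 3 values -1, 0, 1.

-1, 0, 1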